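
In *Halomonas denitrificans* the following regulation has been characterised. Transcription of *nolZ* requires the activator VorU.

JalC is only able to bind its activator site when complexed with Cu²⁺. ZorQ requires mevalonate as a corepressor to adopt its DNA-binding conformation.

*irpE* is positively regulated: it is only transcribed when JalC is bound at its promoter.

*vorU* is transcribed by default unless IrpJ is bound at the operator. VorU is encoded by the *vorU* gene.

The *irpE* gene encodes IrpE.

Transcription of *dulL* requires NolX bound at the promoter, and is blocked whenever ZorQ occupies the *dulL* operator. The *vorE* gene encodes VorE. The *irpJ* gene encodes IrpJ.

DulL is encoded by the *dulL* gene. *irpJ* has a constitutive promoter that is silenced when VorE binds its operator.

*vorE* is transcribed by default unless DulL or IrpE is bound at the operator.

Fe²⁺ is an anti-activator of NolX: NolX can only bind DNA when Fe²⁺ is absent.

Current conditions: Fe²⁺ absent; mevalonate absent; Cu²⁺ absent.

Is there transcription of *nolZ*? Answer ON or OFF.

Fe²⁺ is absent, so NolX is active.
Mevalonate is absent, so ZorQ is inactive.
No repressor is bound and NolX is active, so *dulL* is transcribed.
So DulL is produced and active.
Cu²⁺ is absent, so JalC is inactive.
Required activator JalC is absent, so *irpE* is not transcribed.
So IrpE is not produced.
With repressor DulL bound, *vorE* is not transcribed.
So VorE is not produced.
With no repressor bound, *irpJ* is transcribed.
So IrpJ is produced and active.
With repressor IrpJ bound, *vorU* is not transcribed.
So VorU is not produced.
Required activator VorU is absent, so *nolZ* is not transcribed.

OFF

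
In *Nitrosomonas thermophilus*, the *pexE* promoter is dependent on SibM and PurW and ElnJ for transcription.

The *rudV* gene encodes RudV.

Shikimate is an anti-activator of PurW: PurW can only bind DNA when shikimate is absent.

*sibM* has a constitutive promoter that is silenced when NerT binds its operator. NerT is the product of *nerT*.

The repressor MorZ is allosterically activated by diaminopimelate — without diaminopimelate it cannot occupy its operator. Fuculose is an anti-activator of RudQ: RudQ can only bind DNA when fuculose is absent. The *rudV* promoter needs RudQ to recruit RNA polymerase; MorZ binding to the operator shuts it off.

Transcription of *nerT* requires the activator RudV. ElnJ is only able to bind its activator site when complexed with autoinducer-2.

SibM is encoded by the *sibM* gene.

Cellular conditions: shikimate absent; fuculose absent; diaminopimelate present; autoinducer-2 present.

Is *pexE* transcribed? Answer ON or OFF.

ON

Diaminopimelate is present, so MorZ is active.
Fuculose is absent, so RudQ is active.
With repressor MorZ bound, *rudV* is not transcribed.
So RudV is not produced.
Required activator RudV is absent, so *nerT* is not transcribed.
So NerT is not produced.
With no repressor bound, *sibM* is transcribed.
So SibM is produced and active.
Shikimate is absent, so PurW is active.
Autoinducer-2 is present, so ElnJ is active.
No repressor is bound and SibM and PurW and ElnJ are active, so *pexE* is transcribed.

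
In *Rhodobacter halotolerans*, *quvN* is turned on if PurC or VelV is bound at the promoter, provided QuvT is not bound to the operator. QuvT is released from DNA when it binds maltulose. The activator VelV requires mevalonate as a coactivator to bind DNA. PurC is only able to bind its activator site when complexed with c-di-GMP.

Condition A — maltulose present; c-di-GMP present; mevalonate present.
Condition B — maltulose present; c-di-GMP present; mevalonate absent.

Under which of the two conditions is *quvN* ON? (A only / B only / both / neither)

both

Condition A:
Maltulose is present, so QuvT is inactive.
c-di-GMP is present, so PurC is active.
Mevalonate is present, so VelV is active.
Activator PurC is present, so *quvN* is transcribed.
→ *quvN* is ON in A.
Condition B:
Maltulose is present, so QuvT is inactive.
c-di-GMP is present, so PurC is active.
Mevalonate is absent, so VelV is inactive.
Activator PurC is present, so *quvN* is transcribed.
→ *quvN* is ON in B.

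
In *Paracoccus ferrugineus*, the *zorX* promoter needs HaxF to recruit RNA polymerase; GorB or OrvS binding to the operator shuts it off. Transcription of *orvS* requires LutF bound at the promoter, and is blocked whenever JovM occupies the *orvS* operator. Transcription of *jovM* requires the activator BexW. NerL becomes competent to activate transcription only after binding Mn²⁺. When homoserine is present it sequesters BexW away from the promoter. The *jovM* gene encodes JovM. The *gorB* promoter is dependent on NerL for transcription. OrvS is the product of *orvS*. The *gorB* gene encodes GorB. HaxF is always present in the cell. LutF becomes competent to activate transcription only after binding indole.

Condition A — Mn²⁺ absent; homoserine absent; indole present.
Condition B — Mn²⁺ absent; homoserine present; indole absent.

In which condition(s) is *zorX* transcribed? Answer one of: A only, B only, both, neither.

both

Condition A:
Mn²⁺ is absent, so NerL is inactive.
Required activator NerL is absent, so *gorB* is not transcribed.
So GorB is not produced.
Homoserine is absent, so BexW is active.
No repressor is bound and BexW is active, so *jovM* is transcribed.
So JovM is produced and active.
Indole is present, so LutF is active.
With repressor JovM bound, *orvS* is not transcribed.
So OrvS is not produced.
HaxF is produced constitutively and is active.
No repressor is bound and HaxF is active, so *zorX* is transcribed.
→ *zorX* is ON in A.
Condition B:
Mn²⁺ is absent, so NerL is inactive.
Required activator NerL is absent, so *gorB* is not transcribed.
So GorB is not produced.
Homoserine is present, so BexW is inactive.
Required activator BexW is absent, so *jovM* is not transcribed.
So JovM is not produced.
Indole is absent, so LutF is inactive.
Required activator LutF is absent, so *orvS* is not transcribed.
So OrvS is not produced.
HaxF is produced constitutively and is active.
No repressor is bound and HaxF is active, so *zorX* is transcribed.
→ *zorX* is ON in B.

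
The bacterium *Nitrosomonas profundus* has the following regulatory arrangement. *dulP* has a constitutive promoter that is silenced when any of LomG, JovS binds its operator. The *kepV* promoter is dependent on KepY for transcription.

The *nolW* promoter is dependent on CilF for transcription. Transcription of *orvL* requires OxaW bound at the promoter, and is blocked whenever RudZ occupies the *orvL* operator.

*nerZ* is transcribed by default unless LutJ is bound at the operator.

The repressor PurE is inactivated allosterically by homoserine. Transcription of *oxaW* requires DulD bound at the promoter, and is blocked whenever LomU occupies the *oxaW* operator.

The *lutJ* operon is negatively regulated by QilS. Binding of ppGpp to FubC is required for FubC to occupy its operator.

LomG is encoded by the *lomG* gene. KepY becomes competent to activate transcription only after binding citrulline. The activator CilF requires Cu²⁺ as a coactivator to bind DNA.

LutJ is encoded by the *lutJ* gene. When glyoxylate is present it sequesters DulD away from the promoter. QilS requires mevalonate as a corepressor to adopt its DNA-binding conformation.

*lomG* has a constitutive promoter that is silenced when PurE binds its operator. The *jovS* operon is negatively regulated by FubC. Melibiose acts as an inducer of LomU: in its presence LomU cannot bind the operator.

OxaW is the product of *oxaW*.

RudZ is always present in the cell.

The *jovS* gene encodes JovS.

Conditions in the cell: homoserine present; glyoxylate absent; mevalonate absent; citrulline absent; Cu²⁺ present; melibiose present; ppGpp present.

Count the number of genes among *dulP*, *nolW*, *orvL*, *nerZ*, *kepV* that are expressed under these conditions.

Homoserine is present, so PurE is inactive.
With no repressor bound, *lomG* is transcribed.
So LomG is produced and active.
ppGpp is present, so FubC is active.
With repressor FubC bound, *jovS* is not transcribed.
So JovS is not produced.
With repressor LomG bound, *dulP* is not transcribed.
→ *dulP* is OFF.
Cu²⁺ is present, so CilF is active.
No repressor is bound and CilF is active, so *nolW* is transcribed.
→ *nolW* is ON.
Glyoxylate is absent, so DulD is active.
Melibiose is present, so LomU is inactive.
No repressor is bound and DulD is active, so *oxaW* is transcribed.
So OxaW is produced and active.
RudZ is produced constitutively and is active.
With repressor RudZ bound, *orvL* is not transcribed.
→ *orvL* is OFF.
Mevalonate is absent, so QilS is inactive.
With no repressor bound, *lutJ* is transcribed.
So LutJ is produced and active.
With repressor LutJ bound, *nerZ* is not transcribed.
→ *nerZ* is OFF.
Citrulline is absent, so KepY is inactive.
Required activator KepY is absent, so *kepV* is not transcribed.
→ *kepV* is OFF.
1 of the 5 genes is transcribed.

1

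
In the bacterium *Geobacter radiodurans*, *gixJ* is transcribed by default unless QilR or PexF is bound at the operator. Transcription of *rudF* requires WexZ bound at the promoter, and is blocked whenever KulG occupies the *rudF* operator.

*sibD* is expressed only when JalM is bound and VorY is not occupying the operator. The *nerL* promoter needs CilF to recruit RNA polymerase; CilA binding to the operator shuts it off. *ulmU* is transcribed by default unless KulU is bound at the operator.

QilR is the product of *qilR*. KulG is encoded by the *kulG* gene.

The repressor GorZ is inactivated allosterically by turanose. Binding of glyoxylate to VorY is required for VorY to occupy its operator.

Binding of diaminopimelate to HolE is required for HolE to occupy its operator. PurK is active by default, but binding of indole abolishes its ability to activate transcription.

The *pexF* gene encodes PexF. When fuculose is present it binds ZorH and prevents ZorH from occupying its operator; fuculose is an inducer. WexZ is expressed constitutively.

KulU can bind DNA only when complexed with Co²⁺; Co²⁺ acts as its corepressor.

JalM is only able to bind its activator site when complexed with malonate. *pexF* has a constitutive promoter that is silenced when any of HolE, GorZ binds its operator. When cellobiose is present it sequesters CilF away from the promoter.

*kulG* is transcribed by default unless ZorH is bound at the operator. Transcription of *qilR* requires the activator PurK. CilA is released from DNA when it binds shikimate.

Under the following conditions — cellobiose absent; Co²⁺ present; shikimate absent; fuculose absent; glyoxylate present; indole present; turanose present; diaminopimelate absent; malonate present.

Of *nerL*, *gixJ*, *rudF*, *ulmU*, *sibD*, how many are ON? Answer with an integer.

Cellobiose is absent, so CilF is active.
Shikimate is absent, so CilA is active.
With repressor CilA bound, *nerL* is not transcribed.
→ *nerL* is OFF.
Indole is present, so PurK is inactive.
Required activator PurK is absent, so *qilR* is not transcribed.
So QilR is not produced.
Diaminopimelate is absent, so HolE is inactive.
Turanose is present, so GorZ is inactive.
With no repressor bound, *pexF* is transcribed.
So PexF is produced and active.
With repressor PexF bound, *gixJ* is not transcribed.
→ *gixJ* is OFF.
Fuculose is absent, so ZorH is active.
With repressor ZorH bound, *kulG* is not transcribed.
So KulG is not produced.
WexZ is produced constitutively and is active.
No repressor is bound and WexZ is active, so *rudF* is transcribed.
→ *rudF* is ON.
Co²⁺ is present, so KulU is active.
With repressor KulU bound, *ulmU* is not transcribed.
→ *ulmU* is OFF.
Malonate is present, so JalM is active.
Glyoxylate is present, so VorY is active.
With repressor VorY bound, *sibD* is not transcribed.
→ *sibD* is OFF.
1 of the 5 genes is transcribed.

1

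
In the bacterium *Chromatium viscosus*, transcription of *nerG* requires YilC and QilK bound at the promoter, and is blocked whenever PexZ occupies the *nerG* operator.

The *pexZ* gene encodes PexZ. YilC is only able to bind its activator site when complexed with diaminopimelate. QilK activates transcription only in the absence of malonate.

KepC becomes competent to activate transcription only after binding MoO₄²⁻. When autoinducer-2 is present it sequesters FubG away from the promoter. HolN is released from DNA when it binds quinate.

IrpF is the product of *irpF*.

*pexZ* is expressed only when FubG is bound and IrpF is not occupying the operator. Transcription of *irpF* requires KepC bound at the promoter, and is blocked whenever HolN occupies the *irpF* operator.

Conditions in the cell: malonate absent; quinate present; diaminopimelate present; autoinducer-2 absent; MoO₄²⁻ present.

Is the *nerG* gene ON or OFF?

Diaminopimelate is present, so YilC is active.
MoO₄²⁻ is present, so KepC is active.
Quinate is present, so HolN is inactive.
No repressor is bound and KepC is active, so *irpF* is transcribed.
So IrpF is produced and active.
Autoinducer-2 is absent, so FubG is active.
With repressor IrpF bound, *pexZ* is not transcribed.
So PexZ is not produced.
Malonate is absent, so QilK is active.
No repressor is bound and YilC and QilK are active, so *nerG* is transcribed.

ON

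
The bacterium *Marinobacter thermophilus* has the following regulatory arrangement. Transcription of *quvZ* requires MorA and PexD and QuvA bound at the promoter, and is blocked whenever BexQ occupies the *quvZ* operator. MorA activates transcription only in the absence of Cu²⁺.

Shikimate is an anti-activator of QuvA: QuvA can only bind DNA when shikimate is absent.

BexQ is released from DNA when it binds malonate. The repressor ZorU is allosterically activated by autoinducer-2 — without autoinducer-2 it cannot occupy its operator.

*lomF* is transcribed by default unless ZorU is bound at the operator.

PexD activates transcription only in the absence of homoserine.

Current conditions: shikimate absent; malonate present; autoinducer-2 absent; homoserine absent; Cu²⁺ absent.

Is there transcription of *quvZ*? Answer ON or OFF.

ON

Cu²⁺ is absent, so MorA is active.
Malonate is present, so BexQ is inactive.
Homoserine is absent, so PexD is active.
Shikimate is absent, so QuvA is active.
No repressor is bound and MorA and PexD and QuvA are active, so *quvZ* is transcribed.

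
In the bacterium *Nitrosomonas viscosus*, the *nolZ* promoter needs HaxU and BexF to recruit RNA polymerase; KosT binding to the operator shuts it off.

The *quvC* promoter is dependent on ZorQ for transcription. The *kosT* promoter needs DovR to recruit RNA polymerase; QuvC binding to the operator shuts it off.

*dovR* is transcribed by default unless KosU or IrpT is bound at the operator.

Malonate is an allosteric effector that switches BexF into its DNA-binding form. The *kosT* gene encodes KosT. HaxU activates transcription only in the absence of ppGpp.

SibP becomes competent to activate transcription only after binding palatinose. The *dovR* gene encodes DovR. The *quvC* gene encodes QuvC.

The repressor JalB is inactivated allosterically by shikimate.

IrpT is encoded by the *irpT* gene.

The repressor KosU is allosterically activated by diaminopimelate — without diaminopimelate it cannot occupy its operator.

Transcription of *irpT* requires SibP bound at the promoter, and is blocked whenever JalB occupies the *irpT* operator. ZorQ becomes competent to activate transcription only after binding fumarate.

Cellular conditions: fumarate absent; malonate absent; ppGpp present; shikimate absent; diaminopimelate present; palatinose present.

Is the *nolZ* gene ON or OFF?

OFF

ppGpp is present, so HaxU is inactive.
Fumarate is absent, so ZorQ is inactive.
Required activator ZorQ is absent, so *quvC* is not transcribed.
So QuvC is not produced.
Diaminopimelate is present, so KosU is active.
Palatinose is present, so SibP is active.
Shikimate is absent, so JalB is active.
With repressor JalB bound, *irpT* is not transcribed.
So IrpT is not produced.
With repressor KosU bound, *dovR* is not transcribed.
So DovR is not produced.
Required activator DovR is absent, so *kosT* is not transcribed.
So KosT is not produced.
Malonate is absent, so BexF is inactive.
Required activator HaxU is absent, so *nolZ* is not transcribed.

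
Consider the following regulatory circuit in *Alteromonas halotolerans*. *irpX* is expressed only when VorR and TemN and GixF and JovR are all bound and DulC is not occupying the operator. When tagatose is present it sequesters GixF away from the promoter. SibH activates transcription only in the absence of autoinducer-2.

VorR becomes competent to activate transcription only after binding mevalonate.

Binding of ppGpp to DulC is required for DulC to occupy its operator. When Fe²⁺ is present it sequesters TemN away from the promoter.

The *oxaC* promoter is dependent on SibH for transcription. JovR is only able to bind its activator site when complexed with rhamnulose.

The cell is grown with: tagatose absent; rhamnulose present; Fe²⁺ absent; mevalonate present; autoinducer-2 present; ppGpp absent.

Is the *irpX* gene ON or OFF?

Mevalonate is present, so VorR is active.
Fe²⁺ is absent, so TemN is active.
Tagatose is absent, so GixF is active.
Rhamnulose is present, so JovR is active.
ppGpp is absent, so DulC is inactive.
No repressor is bound and VorR and TemN and GixF and JovR are active, so *irpX* is transcribed.

ON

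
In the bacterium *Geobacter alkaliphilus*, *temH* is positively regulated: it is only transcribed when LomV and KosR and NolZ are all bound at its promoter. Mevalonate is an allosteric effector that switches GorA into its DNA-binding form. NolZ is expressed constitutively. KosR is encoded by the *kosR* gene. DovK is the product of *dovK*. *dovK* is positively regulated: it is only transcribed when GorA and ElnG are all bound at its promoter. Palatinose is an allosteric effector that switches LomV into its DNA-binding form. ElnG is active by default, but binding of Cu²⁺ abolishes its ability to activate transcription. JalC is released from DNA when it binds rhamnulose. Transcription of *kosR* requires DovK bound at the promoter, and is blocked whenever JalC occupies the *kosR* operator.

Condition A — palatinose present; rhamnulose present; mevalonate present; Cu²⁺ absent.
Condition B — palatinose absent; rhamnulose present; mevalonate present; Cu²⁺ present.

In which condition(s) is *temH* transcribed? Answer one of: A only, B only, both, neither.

Condition A:
Palatinose is present, so LomV is active.
Rhamnulose is present, so JalC is inactive.
Mevalonate is present, so GorA is active.
Cu²⁺ is absent, so ElnG is active.
No repressor is bound and GorA and ElnG are active, so *dovK* is transcribed.
So DovK is produced and active.
No repressor is bound and DovK is active, so *kosR* is transcribed.
So KosR is produced and active.
NolZ is produced constitutively and is active.
No repressor is bound and LomV and KosR and NolZ are active, so *temH* is transcribed.
→ *temH* is ON in A.
Condition B:
Palatinose is absent, so LomV is inactive.
Rhamnulose is present, so JalC is inactive.
Mevalonate is present, so GorA is active.
Cu²⁺ is present, so ElnG is inactive.
Required activator ElnG is absent, so *dovK* is not transcribed.
So DovK is not produced.
Required activator DovK is absent, so *kosR* is not transcribed.
So KosR is not produced.
NolZ is produced constitutively and is active.
Required activator LomV is absent, so *temH* is not transcribed.
→ *temH* is OFF in B.

A only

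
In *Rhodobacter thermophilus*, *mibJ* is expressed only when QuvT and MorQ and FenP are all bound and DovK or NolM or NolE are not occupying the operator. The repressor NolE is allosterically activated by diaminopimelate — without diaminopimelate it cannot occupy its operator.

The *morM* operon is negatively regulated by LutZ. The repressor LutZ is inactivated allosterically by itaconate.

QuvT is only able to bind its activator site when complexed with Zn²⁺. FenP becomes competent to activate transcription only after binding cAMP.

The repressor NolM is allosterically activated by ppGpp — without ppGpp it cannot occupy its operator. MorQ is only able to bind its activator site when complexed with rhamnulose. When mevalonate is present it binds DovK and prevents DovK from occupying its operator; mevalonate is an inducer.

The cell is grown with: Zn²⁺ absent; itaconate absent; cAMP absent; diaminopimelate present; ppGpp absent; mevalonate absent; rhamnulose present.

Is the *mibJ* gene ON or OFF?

OFF

Zn²⁺ is absent, so QuvT is inactive.
Mevalonate is absent, so DovK is active.
Rhamnulose is present, so MorQ is active.
ppGpp is absent, so NolM is inactive.
Diaminopimelate is present, so NolE is active.
cAMP is absent, so FenP is inactive.
With repressor DovK bound, *mibJ* is not transcribed.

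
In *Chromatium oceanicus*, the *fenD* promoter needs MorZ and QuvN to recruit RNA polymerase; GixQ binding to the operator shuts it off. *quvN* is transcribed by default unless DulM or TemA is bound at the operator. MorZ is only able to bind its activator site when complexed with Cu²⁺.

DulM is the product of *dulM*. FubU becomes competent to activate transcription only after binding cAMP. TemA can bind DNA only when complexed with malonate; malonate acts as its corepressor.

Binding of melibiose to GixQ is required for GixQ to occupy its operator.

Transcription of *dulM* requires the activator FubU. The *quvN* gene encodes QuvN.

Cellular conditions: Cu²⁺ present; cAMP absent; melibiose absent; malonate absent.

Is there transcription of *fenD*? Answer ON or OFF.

Cu²⁺ is present, so MorZ is active.
cAMP is absent, so FubU is inactive.
Required activator FubU is absent, so *dulM* is not transcribed.
So DulM is not produced.
Malonate is absent, so TemA is inactive.
With no repressor bound, *quvN* is transcribed.
So QuvN is produced and active.
Melibiose is absent, so GixQ is inactive.
No repressor is bound and MorZ and QuvN are active, so *fenD* is transcribed.

ON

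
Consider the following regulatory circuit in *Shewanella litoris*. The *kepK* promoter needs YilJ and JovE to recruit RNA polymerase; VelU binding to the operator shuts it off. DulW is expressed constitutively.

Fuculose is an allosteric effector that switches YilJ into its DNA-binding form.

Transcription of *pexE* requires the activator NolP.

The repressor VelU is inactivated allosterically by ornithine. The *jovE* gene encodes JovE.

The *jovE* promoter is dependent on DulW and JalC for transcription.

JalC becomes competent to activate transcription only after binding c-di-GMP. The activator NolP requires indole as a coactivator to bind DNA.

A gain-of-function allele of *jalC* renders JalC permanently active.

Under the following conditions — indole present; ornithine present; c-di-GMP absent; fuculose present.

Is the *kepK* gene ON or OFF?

Fuculose is present, so YilJ is active.
DulW is produced constitutively and is active.
JalC is constitutively active in this strain.
No repressor is bound and DulW and JalC are active, so *jovE* is transcribed.
So JovE is produced and active.
Ornithine is present, so VelU is inactive.
No repressor is bound and YilJ and JovE are active, so *kepK* is transcribed.

ON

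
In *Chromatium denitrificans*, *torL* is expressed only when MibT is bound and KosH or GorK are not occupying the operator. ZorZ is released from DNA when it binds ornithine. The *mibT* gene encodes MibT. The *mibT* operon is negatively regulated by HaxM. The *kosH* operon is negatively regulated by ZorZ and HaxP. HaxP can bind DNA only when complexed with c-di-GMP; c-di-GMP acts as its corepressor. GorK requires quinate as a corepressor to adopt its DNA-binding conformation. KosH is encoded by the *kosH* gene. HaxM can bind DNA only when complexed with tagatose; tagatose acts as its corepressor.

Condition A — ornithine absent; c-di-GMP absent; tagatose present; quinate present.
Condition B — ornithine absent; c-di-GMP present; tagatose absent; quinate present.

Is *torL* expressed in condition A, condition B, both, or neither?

Condition A:
Ornithine is absent, so ZorZ is active.
c-di-GMP is absent, so HaxP is inactive.
With repressor ZorZ bound, *kosH* is not transcribed.
So KosH is not produced.
Tagatose is present, so HaxM is active.
With repressor HaxM bound, *mibT* is not transcribed.
So MibT is not produced.
Quinate is present, so GorK is active.
With repressor GorK bound, *torL* is not transcribed.
→ *torL* is OFF in A.
Condition B:
Ornithine is absent, so ZorZ is active.
c-di-GMP is present, so HaxP is active.
With repressor ZorZ bound, *kosH* is not transcribed.
So KosH is not produced.
Tagatose is absent, so HaxM is inactive.
With no repressor bound, *mibT* is transcribed.
So MibT is produced and active.
Quinate is present, so GorK is active.
With repressor GorK bound, *torL* is not transcribed.
→ *torL* is OFF in B.

neither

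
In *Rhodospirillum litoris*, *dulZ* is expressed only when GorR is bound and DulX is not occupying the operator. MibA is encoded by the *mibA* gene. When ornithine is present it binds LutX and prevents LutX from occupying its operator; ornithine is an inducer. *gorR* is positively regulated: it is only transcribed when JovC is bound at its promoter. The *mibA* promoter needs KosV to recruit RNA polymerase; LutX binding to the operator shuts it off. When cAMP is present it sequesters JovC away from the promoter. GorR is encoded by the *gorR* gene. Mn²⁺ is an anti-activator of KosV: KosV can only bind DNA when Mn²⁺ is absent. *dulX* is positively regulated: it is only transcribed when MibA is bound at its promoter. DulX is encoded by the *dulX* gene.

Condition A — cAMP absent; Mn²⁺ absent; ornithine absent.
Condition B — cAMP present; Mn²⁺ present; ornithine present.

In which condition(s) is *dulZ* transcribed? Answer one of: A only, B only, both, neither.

A only

Condition A:
cAMP is absent, so JovC is active.
No repressor is bound and JovC is active, so *gorR* is transcribed.
So GorR is produced and active.
Mn²⁺ is absent, so KosV is active.
Ornithine is absent, so LutX is active.
With repressor LutX bound, *mibA* is not transcribed.
So MibA is not produced.
Required activator MibA is absent, so *dulX* is not transcribed.
So DulX is not produced.
No repressor is bound and GorR is active, so *dulZ* is transcribed.
→ *dulZ* is ON in A.
Condition B:
cAMP is present, so JovC is inactive.
Required activator JovC is absent, so *gorR* is not transcribed.
So GorR is not produced.
Mn²⁺ is present, so KosV is inactive.
Ornithine is present, so LutX is inactive.
Required activator KosV is absent, so *mibA* is not transcribed.
So MibA is not produced.
Required activator MibA is absent, so *dulX* is not transcribed.
So DulX is not produced.
Required activator GorR is absent, so *dulZ* is not transcribed.
→ *dulZ* is OFF in B.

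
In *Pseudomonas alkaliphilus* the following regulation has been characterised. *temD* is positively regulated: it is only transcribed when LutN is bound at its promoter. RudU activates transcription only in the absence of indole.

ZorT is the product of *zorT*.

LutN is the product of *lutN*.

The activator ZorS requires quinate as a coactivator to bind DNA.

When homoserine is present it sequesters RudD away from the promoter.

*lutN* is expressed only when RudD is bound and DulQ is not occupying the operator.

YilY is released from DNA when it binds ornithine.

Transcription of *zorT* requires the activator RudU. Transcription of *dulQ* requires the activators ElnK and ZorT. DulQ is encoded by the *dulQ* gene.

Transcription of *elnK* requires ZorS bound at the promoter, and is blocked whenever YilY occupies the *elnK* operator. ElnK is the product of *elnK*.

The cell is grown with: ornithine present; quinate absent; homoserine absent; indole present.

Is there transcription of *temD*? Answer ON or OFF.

ON

Ornithine is present, so YilY is inactive.
Quinate is absent, so ZorS is inactive.
Required activator ZorS is absent, so *elnK* is not transcribed.
So ElnK is not produced.
Indole is present, so RudU is inactive.
Required activator RudU is absent, so *zorT* is not transcribed.
So ZorT is not produced.
Required activator ElnK is absent, so *dulQ* is not transcribed.
So DulQ is not produced.
Homoserine is absent, so RudD is active.
No repressor is bound and RudD is active, so *lutN* is transcribed.
So LutN is produced and active.
No repressor is bound and LutN is active, so *temD* is transcribed.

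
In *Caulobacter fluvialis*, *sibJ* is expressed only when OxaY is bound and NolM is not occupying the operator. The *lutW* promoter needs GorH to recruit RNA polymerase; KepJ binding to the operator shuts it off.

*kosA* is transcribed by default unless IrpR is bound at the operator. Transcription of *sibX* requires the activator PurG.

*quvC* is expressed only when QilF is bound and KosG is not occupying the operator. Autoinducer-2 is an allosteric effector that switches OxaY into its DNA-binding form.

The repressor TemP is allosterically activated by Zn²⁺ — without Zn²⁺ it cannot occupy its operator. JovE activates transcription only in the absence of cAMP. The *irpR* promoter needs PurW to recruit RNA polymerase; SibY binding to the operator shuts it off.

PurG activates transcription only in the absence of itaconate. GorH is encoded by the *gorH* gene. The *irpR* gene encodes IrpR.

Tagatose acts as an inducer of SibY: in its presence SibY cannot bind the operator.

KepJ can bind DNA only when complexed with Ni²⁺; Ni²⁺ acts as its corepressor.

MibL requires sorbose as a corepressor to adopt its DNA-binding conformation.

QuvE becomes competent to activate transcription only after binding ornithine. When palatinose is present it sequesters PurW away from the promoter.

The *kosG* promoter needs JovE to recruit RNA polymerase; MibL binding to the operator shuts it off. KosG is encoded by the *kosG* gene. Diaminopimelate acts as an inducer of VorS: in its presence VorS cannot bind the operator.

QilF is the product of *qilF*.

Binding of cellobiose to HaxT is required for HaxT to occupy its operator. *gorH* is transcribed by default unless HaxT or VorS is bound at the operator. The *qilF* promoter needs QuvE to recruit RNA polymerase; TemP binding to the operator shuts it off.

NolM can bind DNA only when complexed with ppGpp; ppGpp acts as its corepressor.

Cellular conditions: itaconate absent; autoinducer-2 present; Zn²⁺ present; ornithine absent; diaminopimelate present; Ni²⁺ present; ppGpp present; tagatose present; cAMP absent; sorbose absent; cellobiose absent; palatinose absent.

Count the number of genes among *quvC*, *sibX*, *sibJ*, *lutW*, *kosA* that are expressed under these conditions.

1

Ornithine is absent, so QuvE is inactive.
Zn²⁺ is present, so TemP is active.
With repressor TemP bound, *qilF* is not transcribed.
So QilF is not produced.
cAMP is absent, so JovE is active.
Sorbose is absent, so MibL is inactive.
No repressor is bound and JovE is active, so *kosG* is transcribed.
So KosG is produced and active.
With repressor KosG bound, *quvC* is not transcribed.
→ *quvC* is OFF.
Itaconate is absent, so PurG is active.
No repressor is bound and PurG is active, so *sibX* is transcribed.
→ *sibX* is ON.
ppGpp is present, so NolM is active.
Autoinducer-2 is present, so OxaY is active.
With repressor NolM bound, *sibJ* is not transcribed.
→ *sibJ* is OFF.
Cellobiose is absent, so HaxT is inactive.
Diaminopimelate is present, so VorS is inactive.
With no repressor bound, *gorH* is transcribed.
So GorH is produced and active.
Ni²⁺ is present, so KepJ is active.
With repressor KepJ bound, *lutW* is not transcribed.
→ *lutW* is OFF.
Palatinose is absent, so PurW is active.
Tagatose is present, so SibY is inactive.
No repressor is bound and PurW is active, so *irpR* is transcribed.
So IrpR is produced and active.
With repressor IrpR bound, *kosA* is not transcribed.
→ *kosA* is OFF.
1 of the 5 genes is transcribed.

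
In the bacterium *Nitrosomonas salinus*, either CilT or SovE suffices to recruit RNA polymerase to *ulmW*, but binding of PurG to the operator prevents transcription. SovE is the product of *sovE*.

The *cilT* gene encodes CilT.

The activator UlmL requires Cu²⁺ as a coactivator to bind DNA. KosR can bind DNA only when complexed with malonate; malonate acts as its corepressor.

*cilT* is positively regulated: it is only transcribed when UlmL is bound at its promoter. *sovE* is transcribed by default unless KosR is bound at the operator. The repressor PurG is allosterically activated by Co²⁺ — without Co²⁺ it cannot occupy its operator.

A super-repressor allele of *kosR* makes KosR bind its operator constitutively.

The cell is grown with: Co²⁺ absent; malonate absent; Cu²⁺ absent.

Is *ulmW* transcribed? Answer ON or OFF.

Co²⁺ is absent, so PurG is inactive.
Cu²⁺ is absent, so UlmL is inactive.
Required activator UlmL is absent, so *cilT* is not transcribed.
So CilT is not produced.
KosR is constitutively active in this strain.
With repressor KosR bound, *sovE* is not transcribed.
So SovE is not produced.
No activator is available at the *ulmW* promoter, so *ulmW* is not transcribed.

OFF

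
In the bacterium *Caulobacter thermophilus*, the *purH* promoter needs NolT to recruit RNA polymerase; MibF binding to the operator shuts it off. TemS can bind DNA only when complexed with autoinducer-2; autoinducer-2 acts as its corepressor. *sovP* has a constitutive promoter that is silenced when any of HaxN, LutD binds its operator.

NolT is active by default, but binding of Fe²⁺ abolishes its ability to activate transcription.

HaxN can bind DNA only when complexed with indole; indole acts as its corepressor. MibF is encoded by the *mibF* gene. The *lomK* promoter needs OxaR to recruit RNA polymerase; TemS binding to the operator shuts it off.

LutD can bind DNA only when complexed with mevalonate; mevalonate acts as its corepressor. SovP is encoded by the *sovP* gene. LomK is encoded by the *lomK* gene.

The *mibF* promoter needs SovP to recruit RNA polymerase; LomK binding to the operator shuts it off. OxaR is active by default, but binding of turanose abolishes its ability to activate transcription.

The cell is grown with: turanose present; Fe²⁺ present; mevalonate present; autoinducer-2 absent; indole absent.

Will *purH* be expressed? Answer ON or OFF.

Indole is absent, so HaxN is inactive.
Mevalonate is present, so LutD is active.
With repressor LutD bound, *sovP* is not transcribed.
So SovP is not produced.
Autoinducer-2 is absent, so TemS is inactive.
Turanose is present, so OxaR is inactive.
Required activator OxaR is absent, so *lomK* is not transcribed.
So LomK is not produced.
Required activator SovP is absent, so *mibF* is not transcribed.
So MibF is not produced.
Fe²⁺ is present, so NolT is inactive.
Required activator NolT is absent, so *purH* is not transcribed.

OFF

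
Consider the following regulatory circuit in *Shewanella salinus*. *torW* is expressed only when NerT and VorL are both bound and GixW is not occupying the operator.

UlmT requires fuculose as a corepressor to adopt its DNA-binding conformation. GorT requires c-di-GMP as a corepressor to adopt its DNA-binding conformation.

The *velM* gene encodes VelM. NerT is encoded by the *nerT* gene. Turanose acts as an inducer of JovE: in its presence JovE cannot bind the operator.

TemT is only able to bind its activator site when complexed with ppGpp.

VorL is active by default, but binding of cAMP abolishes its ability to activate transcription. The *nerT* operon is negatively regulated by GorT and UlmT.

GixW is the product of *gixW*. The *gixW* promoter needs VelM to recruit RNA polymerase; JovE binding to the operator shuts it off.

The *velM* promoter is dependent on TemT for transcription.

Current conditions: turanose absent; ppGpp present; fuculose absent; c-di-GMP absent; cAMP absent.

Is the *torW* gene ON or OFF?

ON

c-di-GMP is absent, so GorT is inactive.
Fuculose is absent, so UlmT is inactive.
With no repressor bound, *nerT* is transcribed.
So NerT is produced and active.
Turanose is absent, so JovE is active.
ppGpp is present, so TemT is active.
No repressor is bound and TemT is active, so *velM* is transcribed.
So VelM is produced and active.
With repressor JovE bound, *gixW* is not transcribed.
So GixW is not produced.
cAMP is absent, so VorL is active.
No repressor is bound and NerT and VorL are active, so *torW* is transcribed.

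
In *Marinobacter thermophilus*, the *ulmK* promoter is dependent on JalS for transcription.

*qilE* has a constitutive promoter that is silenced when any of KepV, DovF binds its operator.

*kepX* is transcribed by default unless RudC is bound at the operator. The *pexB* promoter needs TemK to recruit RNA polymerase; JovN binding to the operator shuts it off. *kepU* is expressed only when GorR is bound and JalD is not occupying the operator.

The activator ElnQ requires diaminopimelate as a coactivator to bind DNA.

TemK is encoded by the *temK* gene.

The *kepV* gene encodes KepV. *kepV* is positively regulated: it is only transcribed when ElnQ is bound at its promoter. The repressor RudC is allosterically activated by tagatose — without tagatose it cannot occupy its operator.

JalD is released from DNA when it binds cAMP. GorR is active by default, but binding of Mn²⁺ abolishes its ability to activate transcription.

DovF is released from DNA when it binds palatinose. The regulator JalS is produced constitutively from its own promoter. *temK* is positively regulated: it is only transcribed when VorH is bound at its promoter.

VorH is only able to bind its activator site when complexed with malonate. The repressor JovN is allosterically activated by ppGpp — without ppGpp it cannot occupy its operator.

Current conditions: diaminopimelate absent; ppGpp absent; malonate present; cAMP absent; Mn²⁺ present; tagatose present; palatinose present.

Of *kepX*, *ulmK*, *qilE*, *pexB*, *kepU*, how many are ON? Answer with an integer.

3

Tagatose is present, so RudC is active.
With repressor RudC bound, *kepX* is not transcribed.
→ *kepX* is OFF.
JalS is produced constitutively and is active.
No repressor is bound and JalS is active, so *ulmK* is transcribed.
→ *ulmK* is ON.
Diaminopimelate is absent, so ElnQ is inactive.
Required activator ElnQ is absent, so *kepV* is not transcribed.
So KepV is not produced.
Palatinose is present, so DovF is inactive.
With no repressor bound, *qilE* is transcribed.
→ *qilE* is ON.
ppGpp is absent, so JovN is inactive.
Malonate is present, so VorH is active.
No repressor is bound and VorH is active, so *temK* is transcribed.
So TemK is produced and active.
No repressor is bound and TemK is active, so *pexB* is transcribed.
→ *pexB* is ON.
Mn²⁺ is present, so GorR is inactive.
cAMP is absent, so JalD is active.
With repressor JalD bound, *kepU* is not transcribed.
→ *kepU* is OFF.
3 of the 5 genes are transcribed.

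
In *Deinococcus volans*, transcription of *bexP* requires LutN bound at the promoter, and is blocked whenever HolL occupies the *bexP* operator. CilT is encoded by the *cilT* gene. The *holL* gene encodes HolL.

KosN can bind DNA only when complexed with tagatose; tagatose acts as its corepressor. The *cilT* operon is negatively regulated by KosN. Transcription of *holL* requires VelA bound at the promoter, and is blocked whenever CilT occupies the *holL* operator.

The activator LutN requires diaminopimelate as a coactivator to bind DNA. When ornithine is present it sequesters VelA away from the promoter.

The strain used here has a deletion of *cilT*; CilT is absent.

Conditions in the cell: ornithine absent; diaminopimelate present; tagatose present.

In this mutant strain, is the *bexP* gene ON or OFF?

Ornithine is absent, so VelA is active.
CilT is non-functional in this strain, so it has no effect.
No repressor is bound and VelA is active, so *holL* is transcribed.
So HolL is produced and active.
Diaminopimelate is present, so LutN is active.
With repressor HolL bound, *bexP* is not transcribed.

OFF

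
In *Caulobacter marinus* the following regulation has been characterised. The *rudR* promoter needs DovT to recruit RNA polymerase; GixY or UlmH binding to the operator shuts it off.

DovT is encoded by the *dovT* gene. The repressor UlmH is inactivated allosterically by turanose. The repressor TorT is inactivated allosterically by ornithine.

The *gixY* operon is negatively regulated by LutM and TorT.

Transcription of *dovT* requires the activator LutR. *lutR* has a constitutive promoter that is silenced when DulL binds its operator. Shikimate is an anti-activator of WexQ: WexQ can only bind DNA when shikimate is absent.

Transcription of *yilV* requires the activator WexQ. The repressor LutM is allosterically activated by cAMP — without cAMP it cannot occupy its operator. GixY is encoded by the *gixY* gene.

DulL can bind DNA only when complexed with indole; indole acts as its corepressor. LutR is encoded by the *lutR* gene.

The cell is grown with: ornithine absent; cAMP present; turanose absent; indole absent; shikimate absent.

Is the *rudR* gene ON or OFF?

OFF

cAMP is present, so LutM is active.
Ornithine is absent, so TorT is active.
With repressor LutM bound, *gixY* is not transcribed.
So GixY is not produced.
Indole is absent, so DulL is inactive.
With no repressor bound, *lutR* is transcribed.
So LutR is produced and active.
No repressor is bound and LutR is active, so *dovT* is transcribed.
So DovT is produced and active.
Turanose is absent, so UlmH is active.
With repressor UlmH bound, *rudR* is not transcribed.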